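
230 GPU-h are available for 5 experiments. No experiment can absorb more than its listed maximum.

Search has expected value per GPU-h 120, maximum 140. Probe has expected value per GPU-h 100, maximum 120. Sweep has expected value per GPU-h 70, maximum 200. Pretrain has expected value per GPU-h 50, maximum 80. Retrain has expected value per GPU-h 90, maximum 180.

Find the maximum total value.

25800

Order the experiments by expected value per GPU-h: Search 120 > Probe 100 > Retrain 90 > Sweep 70 > Pretrain 50.
Search takes 140 to reach its cap of 140 — 90 left.
Only 90 left; Probe takes them to reach 90.
Total = 120×140 + 100×90 = 25800.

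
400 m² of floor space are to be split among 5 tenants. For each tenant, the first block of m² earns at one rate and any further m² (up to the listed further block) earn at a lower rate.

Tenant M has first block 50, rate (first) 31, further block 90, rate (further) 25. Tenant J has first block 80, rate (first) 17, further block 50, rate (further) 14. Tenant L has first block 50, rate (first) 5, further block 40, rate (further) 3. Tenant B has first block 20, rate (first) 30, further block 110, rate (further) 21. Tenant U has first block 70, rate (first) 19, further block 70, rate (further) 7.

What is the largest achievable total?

Order all 10 blocks by rate: Tenant M/tier1 31 > Tenant B/tier1 30 > Tenant M/tier2 25 > Tenant B/tier2 21 > Tenant U/tier1 19 > Tenant J/tier1 17 > Tenant J/tier2 14 > Tenant U/tier2 7 > Tenant L/tier1 5 > Tenant L/tier2 3.
Tenant M tier1 at 31: fill all 50 — 350 left.
Tenant B tier1 at 30: fill all 20 — 330 left.
Tenant M tier2 at 25: fill all 90 — 240 left.
Tenant B/tier2 (21): +110 — 130 left.
Fill Tenant U tier1 block (70 at 19) — 60 left.
Tenant J tier1 at 17: only 60 left, fill 60.
Total = 31×50 + 30×20 + 25×90 + 21×110 + 19×70 + 17×60 = 9060.

9060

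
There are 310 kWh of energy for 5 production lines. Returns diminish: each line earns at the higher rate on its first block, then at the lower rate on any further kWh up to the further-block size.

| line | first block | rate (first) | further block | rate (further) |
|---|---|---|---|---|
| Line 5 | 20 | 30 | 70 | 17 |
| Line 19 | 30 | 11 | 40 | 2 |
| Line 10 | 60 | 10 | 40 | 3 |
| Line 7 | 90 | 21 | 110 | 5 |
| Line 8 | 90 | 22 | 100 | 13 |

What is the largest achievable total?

6180

Treat each block as its own option and order by rate: Line 5/first 30 > Line 8/first 22 > Line 7/first 21 > Line 5/second 17 > Line 8/second 13 > Line 19/first 11 > Line 10/first 10 > Line 7/second 5 > Line 10/second 3 > Line 19/second 2.
Fill Line 5 first block (20 at 30) ; 290 left.
Line 8/first (22): +90 ; 200 left.
Line 7/first (21): +90 ; 110 left.
Line 5 second at 17: fill all 70 ; 40 left.
Line 8/second: +40 of 100 at 13; pool empty.
Total = 30×20 + 22×90 + 21×90 + 17×70 + 13×40 = 6180.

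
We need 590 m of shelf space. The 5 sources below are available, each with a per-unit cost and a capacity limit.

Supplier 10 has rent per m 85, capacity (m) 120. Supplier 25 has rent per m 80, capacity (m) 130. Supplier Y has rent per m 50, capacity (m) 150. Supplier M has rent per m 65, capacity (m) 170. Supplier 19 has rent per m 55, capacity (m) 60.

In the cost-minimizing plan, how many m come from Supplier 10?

Cheapest first:
Supplier Y at 50: take all 150 m → 440 still needed.
Supplier 19 (55): use full 60 → 380 m to go.
Supplier M (65): use full 170 → 210 m to go.
Take 130 from Supplier 25 at 80 → need 80 more.
Supplier 10 at 85: take 80 of its 120 → requirement met.

80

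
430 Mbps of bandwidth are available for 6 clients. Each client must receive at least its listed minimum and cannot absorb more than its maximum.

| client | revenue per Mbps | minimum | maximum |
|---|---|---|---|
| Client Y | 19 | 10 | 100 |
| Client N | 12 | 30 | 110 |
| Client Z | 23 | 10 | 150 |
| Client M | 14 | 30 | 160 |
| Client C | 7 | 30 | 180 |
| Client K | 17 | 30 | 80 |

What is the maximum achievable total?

Meeting every minimum uses 10+30+10+30+30+30 = 140 Mbps, leaving 290.
Order the clients by revenue per Mbps: Client Z 23 > Client Y 19 > Client K 17 > Client M 14 > Client N 12 > Client C 7.
Give Client Z 140 more to hit its cap of 150 ; 150 left.
Give Client Y 90 more to hit its cap of 100 ; 60 left.
Client K: +50 to 80 (cap) ; 10 left.
Client M has room for 130 more but only 10 remain, so it gets 40.
Total = 19×100 + 12×30 + 23×150 + 14×40 + 7×30 + 17×80 = 7840.

7840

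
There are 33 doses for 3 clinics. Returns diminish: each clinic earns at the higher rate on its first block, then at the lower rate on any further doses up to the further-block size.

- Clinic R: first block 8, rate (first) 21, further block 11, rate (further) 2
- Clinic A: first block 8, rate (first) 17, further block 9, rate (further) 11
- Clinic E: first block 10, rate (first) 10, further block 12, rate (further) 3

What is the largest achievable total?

483

Order all 6 blocks by rate: Clinic R/T1 21 > Clinic A/T1 17 > Clinic A/T2 11 > Clinic E/T1 10 > Clinic E/T2 3 > Clinic R/T2 2.
Fill Clinic R T1 block (8 at 21) — 25 left.
Clinic A/T1 (17): +8 — 17 left.
Fill Clinic A T2 block (9 at 11) — 8 left.
Clinic E T1 at 10: only 8 left, fill 8.
Total = 21×8 + 17×8 + 11×9 + 10×8 = 483.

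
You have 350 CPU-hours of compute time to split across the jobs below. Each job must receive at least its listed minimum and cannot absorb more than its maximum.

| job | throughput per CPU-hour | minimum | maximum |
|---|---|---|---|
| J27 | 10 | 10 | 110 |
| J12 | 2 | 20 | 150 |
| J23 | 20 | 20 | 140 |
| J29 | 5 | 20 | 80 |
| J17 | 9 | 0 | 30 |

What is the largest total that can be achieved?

4460

Meeting every minimum uses 10+20+20+20+0 = 70 CPU-hours, leaving 280.
Highest throughput per CPU-hour first: J23 20 > J27 10 > J17 9 > J29 5 > J12 2.
J23 takes 120 more to reach its cap of 140 — 160 left.
J27: +100 to 110 (cap) — 60 left.
Give J17 30 more to hit its cap of 30 — 30 left.
Only 30 left; J29 takes them to reach 50.
Total = 10×110 + 2×20 + 20×140 + 5×50 + 9×30 = 4460.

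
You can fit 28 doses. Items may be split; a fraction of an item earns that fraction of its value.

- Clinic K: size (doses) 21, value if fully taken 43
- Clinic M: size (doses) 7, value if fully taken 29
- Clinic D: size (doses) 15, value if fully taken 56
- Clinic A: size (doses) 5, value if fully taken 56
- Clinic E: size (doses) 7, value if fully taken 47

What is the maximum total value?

Rank by value-to-size ratio: Clinic A 56/5≈11.2, Clinic E 47/7≈6.71, Clinic M 29/7≈4.14, Clinic D 56/15≈3.73, Clinic K 43/21≈2.05.
All 5 doses of Clinic A fit (value 56) ; 23 remain.
Take all of Clinic E (7 doses, value 47) ; 16 doses left.
Take all of Clinic M (7 doses, value 29) ; 9 doses left.
Only 9 doses remain; take 9/15 of Clinic D for value 56×9/15 = 33.6.
Total value = 165.6.

165.6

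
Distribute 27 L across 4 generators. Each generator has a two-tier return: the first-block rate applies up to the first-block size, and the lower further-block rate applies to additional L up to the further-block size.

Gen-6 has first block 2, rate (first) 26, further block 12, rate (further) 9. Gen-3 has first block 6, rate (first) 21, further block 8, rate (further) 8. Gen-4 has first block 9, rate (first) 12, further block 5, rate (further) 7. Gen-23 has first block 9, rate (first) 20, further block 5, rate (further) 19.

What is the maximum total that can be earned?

Treat each block as its own option and order by rate: Gen-6/first 26 > Gen-3/first 21 > Gen-23/first 20 > Gen-23/second 19 > Gen-4/first 12 > Gen-6/second 9 > Gen-3/second 8 > Gen-4/second 7.
Gen-6 first at 26: fill all 2 — 25 left.
Gen-3 first at 21: fill all 6 — 19 left.
Gen-23 first at 20: fill all 9 — 10 left.
Fill Gen-23 second block (5 at 19) — 5 left.
Gen-4 first at 12: only 5 left, fill 5.
Total = 26×2 + 21×6 + 20×9 + 19×5 + 12×5 = 513.

513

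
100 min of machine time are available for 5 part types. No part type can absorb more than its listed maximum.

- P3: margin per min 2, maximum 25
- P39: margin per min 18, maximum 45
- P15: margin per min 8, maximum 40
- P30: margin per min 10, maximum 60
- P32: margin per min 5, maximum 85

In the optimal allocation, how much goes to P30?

Rank by margin per min: P39 18 > P30 10 > P15 8 > P32 5 > P3 2.
Give P39 45 to hit its cap of 45 → 55 left.
P30 has room for 60 but only 55 remain, so it gets 55.

55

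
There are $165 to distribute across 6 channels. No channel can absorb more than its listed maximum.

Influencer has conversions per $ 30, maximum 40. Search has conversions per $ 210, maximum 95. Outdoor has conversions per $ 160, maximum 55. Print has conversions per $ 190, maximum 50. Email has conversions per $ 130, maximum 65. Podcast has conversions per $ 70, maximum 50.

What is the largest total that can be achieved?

Order the channels by conversions per $: Search 210 > Print 190 > Outdoor 160 > Email 130 > Podcast 70 > Influencer 30.
Search: +95 to 95 (cap) — 70 left.
Print takes 50 to reach its cap of 50 — 20 left.
Outdoor: +20 (room for 55) → 20. Pool exhausted.
Total = 210×95 + 160×20 + 190×50 = 32650.

32650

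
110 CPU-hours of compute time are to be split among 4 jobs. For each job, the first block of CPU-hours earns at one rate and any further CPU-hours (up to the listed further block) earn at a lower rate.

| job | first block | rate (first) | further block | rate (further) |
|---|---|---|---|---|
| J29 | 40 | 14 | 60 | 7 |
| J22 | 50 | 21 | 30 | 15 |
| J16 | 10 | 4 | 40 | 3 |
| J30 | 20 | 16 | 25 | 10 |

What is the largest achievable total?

1960

Rank every tier by rate: J22/first 21 > J30/first 16 > J22/second 15 > J29/first 14 > J30/second 10 > J29/second 7 > J16/first 4 > J16/second 3.
J22 first at 21: fill all 50 → 60 left.
J30 first at 16: fill all 20 → 40 left.
J22/second (15): +30 → 10 left.
10 remain; put them into J29 first at 14.
Total = 21×50 + 16×20 + 15×30 + 14×10 = 1960.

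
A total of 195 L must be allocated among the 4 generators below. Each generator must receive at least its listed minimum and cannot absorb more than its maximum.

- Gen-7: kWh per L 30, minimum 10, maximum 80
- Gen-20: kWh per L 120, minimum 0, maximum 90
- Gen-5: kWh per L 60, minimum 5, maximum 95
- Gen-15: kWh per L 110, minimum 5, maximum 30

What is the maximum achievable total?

Meeting every minimum uses 10+0+5+5 = 20 L, leaving 175.
Rank by kWh per L: Gen-20 120 > Gen-15 110 > Gen-5 60 > Gen-7 30.
Gen-20: +90 to 90 (cap) ; 85 left.
Gen-15: +25 to 30 (cap) ; 60 left.
Gen-5 has room for 90 more but only 60 remain, so it gets 65.
Total = 30×10 + 120×90 + 60×65 + 110×30 = 18300.

18300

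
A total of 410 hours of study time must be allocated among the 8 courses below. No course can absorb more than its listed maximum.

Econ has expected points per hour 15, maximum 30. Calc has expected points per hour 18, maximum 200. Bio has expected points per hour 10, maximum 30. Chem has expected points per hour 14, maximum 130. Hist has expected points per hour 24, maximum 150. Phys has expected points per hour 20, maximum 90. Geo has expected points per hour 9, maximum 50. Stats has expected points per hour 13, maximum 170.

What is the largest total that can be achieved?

8460

Rank by expected points per hour: Hist 24 > Phys 20 > Calc 18 > Econ 15 > Chem 14 > Stats 13 > Bio 10 > Geo 9.
Give Hist 150 to hit its cap of 150 → 260 left.
Phys: +90 to 90 (cap) → 170 left.
Calc: +170 (room for 200) → 170. Pool exhausted.
Total = 18×170 + 24×150 + 20×90 = 8460.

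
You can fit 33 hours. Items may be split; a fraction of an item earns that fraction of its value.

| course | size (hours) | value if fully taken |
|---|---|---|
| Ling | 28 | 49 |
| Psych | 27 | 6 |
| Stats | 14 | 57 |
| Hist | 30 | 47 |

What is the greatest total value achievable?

90.25

Sort by value density: Stats 57/14≈4.07, Ling 49/28≈1.75, Hist 47/30≈1.57, Psych 6/27≈0.222.
All 14 hours of Stats fit (value 57) → 19 remain.
Only 19 hours remain; take 19/28 of Ling for value 49×19/28 = 33.25.
Total value = 90.25.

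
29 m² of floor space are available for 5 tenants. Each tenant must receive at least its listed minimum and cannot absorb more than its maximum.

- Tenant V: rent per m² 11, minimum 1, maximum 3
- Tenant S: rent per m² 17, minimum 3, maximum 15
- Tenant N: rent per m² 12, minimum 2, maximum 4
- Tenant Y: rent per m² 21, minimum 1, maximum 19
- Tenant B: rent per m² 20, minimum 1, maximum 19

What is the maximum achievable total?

565

Meeting every minimum uses 1+3+2+1+1 = 8 m², leaving 21.
Highest rent per m² first: Tenant Y 21 > Tenant B 20 > Tenant S 17 > Tenant N 12 > Tenant V 11.
Tenant Y: +18 to 19 (cap) — 3 left.
Tenant B: +3 (room for 18) → 4. Pool exhausted.
Total = 11×1 + 17×3 + 12×2 + 21×19 + 20×4 = 565.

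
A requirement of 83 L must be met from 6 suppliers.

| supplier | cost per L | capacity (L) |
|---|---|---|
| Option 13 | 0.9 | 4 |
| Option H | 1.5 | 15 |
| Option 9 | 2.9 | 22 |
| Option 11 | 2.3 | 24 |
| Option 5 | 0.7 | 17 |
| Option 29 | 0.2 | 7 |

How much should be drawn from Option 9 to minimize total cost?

16

Cheapest first:
Option 29 at 0.2: take all 7 L → 76 still needed.
Option 5 (0.7): use full 17 → 59 L to go.
Option 13 at 0.9: take all 4 L → 55 still needed.
Take 15 from Option H at 1.5 → need 40 more.
Option 11 at 2.3: take all 24 L → 16 still needed.
Option 9 at 2.9: take 16 of its 22 → requirement met.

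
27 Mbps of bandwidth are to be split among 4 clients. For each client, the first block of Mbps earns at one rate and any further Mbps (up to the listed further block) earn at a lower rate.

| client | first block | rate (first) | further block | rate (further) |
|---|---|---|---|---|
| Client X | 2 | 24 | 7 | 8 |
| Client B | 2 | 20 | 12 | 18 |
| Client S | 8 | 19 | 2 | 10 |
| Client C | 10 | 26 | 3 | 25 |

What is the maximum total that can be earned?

611

Order all 8 blocks by rate: Client C/first 26 > Client C/second 25 > Client X/first 24 > Client B/first 20 > Client S/first 19 > Client B/second 18 > Client S/second 10 > Client X/second 8.
Client C first at 26: fill all 10 → 17 left.
Client C/second (25): +3 → 14 left.
Client X/first (24): +2 → 12 left.
Client B/first (20): +2 → 10 left.
Fill Client S first block (8 at 19) → 2 left.
Client B/second: +2 of 12 at 18; pool empty.
Total = 26×10 + 25×3 + 24×2 + 20×2 + 19×8 + 18×2 = 611.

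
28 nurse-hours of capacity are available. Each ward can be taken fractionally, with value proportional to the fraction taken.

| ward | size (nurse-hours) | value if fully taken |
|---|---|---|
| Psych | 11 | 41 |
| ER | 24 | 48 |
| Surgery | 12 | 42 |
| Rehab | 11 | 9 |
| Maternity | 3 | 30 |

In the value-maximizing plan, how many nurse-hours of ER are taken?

Rank by value-to-size ratio: Maternity 30/3≈10, Psych 41/11≈3.73, Surgery 42/12≈3.5, ER 48/24≈2, Rehab 9/11≈0.818.
All 3 nurse-hours of Maternity fit (value 30) → 25 remain.
Psych: take in full, 11 nurse-hours for value 41 → 14 left.
Take all of Surgery (12 nurse-hours, value 42) → 2 nurse-hours left.
Only 2 nurse-hours remain; take 2/24 of ER for value 48×2/24 = 4.

2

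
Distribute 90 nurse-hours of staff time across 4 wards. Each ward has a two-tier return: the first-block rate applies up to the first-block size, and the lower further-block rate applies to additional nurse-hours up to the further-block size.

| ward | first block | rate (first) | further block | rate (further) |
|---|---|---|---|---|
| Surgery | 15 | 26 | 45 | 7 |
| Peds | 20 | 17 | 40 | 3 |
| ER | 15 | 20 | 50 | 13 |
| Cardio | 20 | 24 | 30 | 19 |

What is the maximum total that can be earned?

Rank every tier by rate: Surgery/first 26 > Cardio/first 24 > ER/first 20 > Cardio/second 19 > Peds/first 17 > ER/second 13 > Surgery/second 7 > Peds/second 3.
Surgery/first (26): +15 → 75 left.
Cardio/first (24): +20 → 55 left.
Fill ER first block (15 at 20) → 40 left.
Fill Cardio second block (30 at 19) → 10 left.
Peds first at 17: only 10 left, fill 10.
Total = 26×15 + 24×20 + 20×15 + 19×30 + 17×10 = 1910.

1910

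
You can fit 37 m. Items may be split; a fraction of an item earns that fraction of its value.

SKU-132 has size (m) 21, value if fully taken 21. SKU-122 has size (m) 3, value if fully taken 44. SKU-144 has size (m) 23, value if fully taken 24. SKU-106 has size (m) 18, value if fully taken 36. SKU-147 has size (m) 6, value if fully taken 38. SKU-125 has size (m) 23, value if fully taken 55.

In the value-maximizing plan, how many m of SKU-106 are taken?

Rank by value-to-size ratio: SKU-122 44/3≈14.7, SKU-147 38/6≈6.33, SKU-125 55/23≈2.39, SKU-106 36/18≈2, SKU-144 24/23≈1.04, SKU-132 21/21≈1.
Take all of SKU-122 (3 m, value 44) ; 34 m left.
All 6 m of SKU-147 fit (value 38) ; 28 remain.
Take all of SKU-125 (23 m, value 55) ; 5 m left.
Only 5 m remain; take 5/18 of SKU-106 for value 36×5/18 = 10.

5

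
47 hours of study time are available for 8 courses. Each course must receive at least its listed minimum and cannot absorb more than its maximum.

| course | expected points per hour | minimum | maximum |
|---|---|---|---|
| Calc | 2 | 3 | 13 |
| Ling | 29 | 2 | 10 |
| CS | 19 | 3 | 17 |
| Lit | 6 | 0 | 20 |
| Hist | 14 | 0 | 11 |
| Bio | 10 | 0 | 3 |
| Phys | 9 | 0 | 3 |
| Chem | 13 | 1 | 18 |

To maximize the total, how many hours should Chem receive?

Meeting every minimum uses 3+2+3+0+0+0+0+1 = 9 hours, leaving 38.
Rank by expected points per hour: Ling 29 > CS 19 > Hist 14 > Chem 13 > Bio 10 > Phys 9 > Lit 6 > Calc 2.
Give Ling 8 more to hit its cap of 10 ; 30 left.
CS takes 14 more to reach its cap of 17 ; 16 left.
Hist takes 11 more to reach its cap of 11 ; 5 left.
Only 5 left; Chem takes them to reach 6.

6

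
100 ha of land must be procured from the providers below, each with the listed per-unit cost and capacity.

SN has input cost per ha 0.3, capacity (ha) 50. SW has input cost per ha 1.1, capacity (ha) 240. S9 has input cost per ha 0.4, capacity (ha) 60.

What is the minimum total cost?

Fill from the cheapest provider first.
Take 50 from SN at 0.3 ; need 50 more.
S9 at 0.4: take 50 of its 60 ; requirement met.
SW: unused.
Cost = 50×0.3 + 50×0.4 = 35.

35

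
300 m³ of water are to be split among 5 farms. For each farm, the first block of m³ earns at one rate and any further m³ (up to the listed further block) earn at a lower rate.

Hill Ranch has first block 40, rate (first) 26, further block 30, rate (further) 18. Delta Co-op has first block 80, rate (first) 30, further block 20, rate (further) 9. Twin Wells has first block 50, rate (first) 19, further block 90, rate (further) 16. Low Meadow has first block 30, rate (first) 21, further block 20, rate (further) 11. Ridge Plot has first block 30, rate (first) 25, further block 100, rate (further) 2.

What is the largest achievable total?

6950

Treat each block as its own option and order by rate: Delta Co-op/tier1 30 > Hill Ranch/tier1 26 > Ridge Plot/tier1 25 > Low Meadow/tier1 21 > Twin Wells/tier1 19 > Hill Ranch/tier2 18 > Twin Wells/tier2 16 > Low Meadow/tier2 11 > Delta Co-op/tier2 9 > Ridge Plot/tier2 2.
Delta Co-op/tier1 (30): +80 → 220 left.
Fill Hill Ranch tier1 block (40 at 26) → 180 left.
Fill Ridge Plot tier1 block (30 at 25) → 150 left.
Low Meadow/tier1 (21): +30 → 120 left.
Twin Wells tier1 at 19: fill all 50 → 70 left.
Hill Ranch tier2 at 18: fill all 30 → 40 left.
Twin Wells tier2 at 16: only 40 left, fill 40.
Total = 30×80 + 26×40 + 25×30 + 21×30 + 19×50 + 18×30 + 16×40 = 6950.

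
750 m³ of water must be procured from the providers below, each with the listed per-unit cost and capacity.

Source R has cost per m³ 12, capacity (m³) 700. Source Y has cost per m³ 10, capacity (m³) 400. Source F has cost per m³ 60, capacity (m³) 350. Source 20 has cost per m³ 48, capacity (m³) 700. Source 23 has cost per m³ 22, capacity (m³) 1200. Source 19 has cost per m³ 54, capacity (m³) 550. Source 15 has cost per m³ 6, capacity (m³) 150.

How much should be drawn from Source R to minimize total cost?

200

Cheapest first:
Take 150 from Source 15 at 6 → need 600 more.
Source Y (10): use full 400 → 200 m³ to go.
Take 200 from Source R at 12 to finish.
Source 23, Source 20, Source 19, Source F: unused.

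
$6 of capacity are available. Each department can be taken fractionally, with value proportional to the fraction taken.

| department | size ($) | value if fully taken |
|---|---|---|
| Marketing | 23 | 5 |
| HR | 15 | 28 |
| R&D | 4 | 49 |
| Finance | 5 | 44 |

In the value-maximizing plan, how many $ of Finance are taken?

Sort by value density: R&D 49/4≈12.2, Finance 44/5≈8.8, HR 28/15≈1.87, Marketing 5/23≈0.217.
R&D: take in full, 4 $ for value 49 — 2 left.
2 $ left: a 2/5 share of Finance gives 44×2/5 = 17.6.

2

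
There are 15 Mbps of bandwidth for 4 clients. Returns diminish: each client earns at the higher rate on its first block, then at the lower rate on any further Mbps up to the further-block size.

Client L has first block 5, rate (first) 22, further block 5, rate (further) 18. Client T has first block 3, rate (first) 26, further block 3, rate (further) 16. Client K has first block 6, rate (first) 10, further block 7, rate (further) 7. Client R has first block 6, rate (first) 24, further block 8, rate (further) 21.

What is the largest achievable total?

353

Rank every tier by rate: Client T/tier1 26 > Client R/tier1 24 > Client L/tier1 22 > Client R/tier2 21 > Client L/tier2 18 > Client T/tier2 16 > Client K/tier1 10 > Client K/tier2 7.
Client T/tier1 (26): +3 ; 12 left.
Fill Client R tier1 block (6 at 24) ; 6 left.
Client L tier1 at 22: fill all 5 ; 1 left.
Client R/tier2: +1 of 8 at 21; pool empty.
Total = 26×3 + 24×6 + 22×5 + 21×1 = 353.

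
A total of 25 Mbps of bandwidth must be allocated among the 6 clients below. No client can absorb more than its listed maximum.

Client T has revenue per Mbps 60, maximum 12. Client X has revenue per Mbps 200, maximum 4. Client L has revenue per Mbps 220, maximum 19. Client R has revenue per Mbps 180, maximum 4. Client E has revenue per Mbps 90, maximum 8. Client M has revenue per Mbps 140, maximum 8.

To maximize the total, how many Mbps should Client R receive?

2

Highest revenue per Mbps first: Client L 220 > Client X 200 > Client R 180 > Client M 140 > Client E 90 > Client T 60.
Client L takes 19 to reach its cap of 19 ; 6 left.
Client X takes 4 to reach its cap of 4 ; 2 left.
Client R: +2 (room for 4) → 2. Pool exhausted.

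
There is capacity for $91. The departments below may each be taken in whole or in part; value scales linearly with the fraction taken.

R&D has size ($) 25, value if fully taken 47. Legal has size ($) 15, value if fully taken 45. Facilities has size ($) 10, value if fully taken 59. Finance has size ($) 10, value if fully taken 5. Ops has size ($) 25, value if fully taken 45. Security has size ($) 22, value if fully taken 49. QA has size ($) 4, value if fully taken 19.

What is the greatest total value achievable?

Sort by value density: Facilities 59/10≈5.9, QA 19/4≈4.75, Legal 45/15≈3, Security 49/22≈2.23, R&D 47/25≈1.88, Ops 45/25≈1.8, Finance 5/10≈0.5.
All 10 $ of Facilities fit (value 59) — 81 remain.
QA: take in full, 4 $ for value 19 — 77 left.
Take all of Legal (15 $, value 45) — 62 $ left.
Take all of Security (22 $, value 49) — 40 $ left.
All 25 $ of R&D fit (value 47) — 15 remain.
Fill the last 15 $ with part of Ops: 15/25 of it earns 27.
Total value = 246.

246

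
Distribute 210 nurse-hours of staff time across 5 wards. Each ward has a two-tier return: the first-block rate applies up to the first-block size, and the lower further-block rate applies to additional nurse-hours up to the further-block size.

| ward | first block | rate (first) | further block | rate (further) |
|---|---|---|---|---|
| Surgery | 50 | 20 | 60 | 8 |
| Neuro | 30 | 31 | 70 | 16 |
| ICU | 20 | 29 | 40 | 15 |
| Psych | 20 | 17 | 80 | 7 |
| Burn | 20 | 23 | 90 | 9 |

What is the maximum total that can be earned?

4430

Treat each block as its own option and order by rate: Neuro/T1 31 > ICU/T1 29 > Burn/T1 23 > Surgery/T1 20 > Psych/T1 17 > Neuro/T2 16 > ICU/T2 15 > Burn/T2 9 > Surgery/T2 8 > Psych/T2 7.
Neuro T1 at 31: fill all 30 ; 180 left.
ICU T1 at 29: fill all 20 ; 160 left.
Burn/T1 (23): +20 ; 140 left.
Fill Surgery T1 block (50 at 20) ; 90 left.
Fill Psych T1 block (20 at 17) ; 70 left.
Neuro/T2 (16): +70 ; 0 left.
Total = 31×30 + 29×20 + 23×20 + 20×50 + 17×20 + 16×70 = 4430.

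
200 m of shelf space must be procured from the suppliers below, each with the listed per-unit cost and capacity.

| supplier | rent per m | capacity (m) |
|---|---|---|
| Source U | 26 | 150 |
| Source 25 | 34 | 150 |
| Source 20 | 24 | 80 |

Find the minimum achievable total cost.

5040

Cheapest first:
Source 20 (24): use full 80 — 120 m to go.
Take 120 from Source U at 26 to finish.
Source 25: unused.
Cost = 80×24 + 120×26 = 5040.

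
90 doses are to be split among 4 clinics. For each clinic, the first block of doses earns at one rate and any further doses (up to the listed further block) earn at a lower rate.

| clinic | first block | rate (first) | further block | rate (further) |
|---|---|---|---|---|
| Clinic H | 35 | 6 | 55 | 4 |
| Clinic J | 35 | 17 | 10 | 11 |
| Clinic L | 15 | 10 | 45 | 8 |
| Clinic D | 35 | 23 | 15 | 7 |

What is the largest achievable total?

Rank every tier by rate: Clinic D/T1 23 > Clinic J/T1 17 > Clinic J/T2 11 > Clinic L/T1 10 > Clinic L/T2 8 > Clinic D/T2 7 > Clinic H/T1 6 > Clinic H/T2 4.
Clinic D/T1 (23): +35 → 55 left.
Clinic J/T1 (17): +35 → 20 left.
Fill Clinic J T2 block (10 at 11) → 10 left.
10 remain; put them into Clinic L T1 at 10.
Total = 23×35 + 17×35 + 11×10 + 10×10 = 1610.

1610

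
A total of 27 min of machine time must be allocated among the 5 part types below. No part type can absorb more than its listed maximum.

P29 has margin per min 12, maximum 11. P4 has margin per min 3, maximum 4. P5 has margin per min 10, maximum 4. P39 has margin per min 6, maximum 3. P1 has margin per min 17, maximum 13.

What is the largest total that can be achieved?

Order the part types by margin per min: P1 17 > P29 12 > P5 10 > P39 6 > P4 3.
P1: +13 to 13 (cap) → 14 left.
P29: +11 to 11 (cap) → 3 left.
P5: +3 (room for 4) → 3. Pool exhausted.
Total = 12×11 + 10×3 + 17×13 = 383.

383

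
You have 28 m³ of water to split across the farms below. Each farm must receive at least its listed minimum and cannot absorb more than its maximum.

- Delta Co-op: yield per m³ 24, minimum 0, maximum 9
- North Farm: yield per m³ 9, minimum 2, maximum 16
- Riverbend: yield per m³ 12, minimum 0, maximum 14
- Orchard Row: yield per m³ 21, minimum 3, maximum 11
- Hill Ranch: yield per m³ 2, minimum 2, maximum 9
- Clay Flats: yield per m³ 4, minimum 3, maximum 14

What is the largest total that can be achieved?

Meeting every minimum uses 0+2+0+3+2+3 = 10 m³, leaving 18.
Rank by yield per m³: Delta Co-op 24 > Orchard Row 21 > Riverbend 12 > North Farm 9 > Clay Flats 4 > Hill Ranch 2.
Give Delta Co-op 9 more to hit its cap of 9 — 9 left.
Give Orchard Row 8 more to hit its cap of 11 — 1 left.
Riverbend has room for 14 more but only 1 remain, so it gets 1.
Total = 24×9 + 9×2 + 12×1 + 21×11 + 2×2 + 4×3 = 493.

493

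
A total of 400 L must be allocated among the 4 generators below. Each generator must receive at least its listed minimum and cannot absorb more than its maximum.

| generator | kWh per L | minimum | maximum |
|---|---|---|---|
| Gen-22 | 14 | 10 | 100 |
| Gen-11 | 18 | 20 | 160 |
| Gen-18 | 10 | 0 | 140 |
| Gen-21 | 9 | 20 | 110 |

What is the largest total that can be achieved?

5660

Meeting every minimum uses 10+20+0+20 = 50 L, leaving 350.
Order the generators by kWh per L: Gen-11 18 > Gen-22 14 > Gen-18 10 > Gen-21 9.
Gen-11: +140 to 160 (cap) → 210 left.
Give Gen-22 90 more to hit its cap of 100 → 120 left.
Gen-18: +120 (room for 140) → 120. Pool exhausted.
Total = 14×100 + 18×160 + 10×120 + 9×20 = 5660.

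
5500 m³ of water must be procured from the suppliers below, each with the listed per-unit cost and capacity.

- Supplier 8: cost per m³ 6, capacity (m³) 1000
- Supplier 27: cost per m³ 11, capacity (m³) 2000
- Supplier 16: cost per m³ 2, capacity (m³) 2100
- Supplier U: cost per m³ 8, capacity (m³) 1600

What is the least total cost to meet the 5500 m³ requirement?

Cheapest first:
Supplier 16 (2): use full 2100 — 3400 m³ to go.
Take 1000 from Supplier 8 at 6 — need 2400 more.
Supplier U at 8: take all 1600 m³ — 800 still needed.
Supplier 27 at 11: take 800 of its 2000 — requirement met.
Cost = 2100×2 + 1000×6 + 1600×8 + 800×11 = 31800.

31800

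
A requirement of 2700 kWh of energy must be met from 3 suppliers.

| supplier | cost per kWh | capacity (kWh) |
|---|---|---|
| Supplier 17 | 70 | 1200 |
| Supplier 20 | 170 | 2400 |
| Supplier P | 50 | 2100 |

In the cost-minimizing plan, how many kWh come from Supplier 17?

Use suppliers in increasing cost order.
Take 2100 from Supplier P at 50 — need 600 more.
Supplier 17 (70): take the remaining 600 — done.
Supplier 20: unused.

600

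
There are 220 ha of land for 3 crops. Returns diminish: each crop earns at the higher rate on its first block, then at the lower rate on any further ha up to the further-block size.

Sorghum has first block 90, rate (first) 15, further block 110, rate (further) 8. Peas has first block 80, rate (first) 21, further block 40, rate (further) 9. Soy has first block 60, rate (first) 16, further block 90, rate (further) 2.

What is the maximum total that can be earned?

3840

Order all 6 blocks by rate: Peas/first 21 > Soy/first 16 > Sorghum/first 15 > Peas/second 9 > Sorghum/second 8 > Soy/second 2.
Fill Peas first block (80 at 21) → 140 left.
Soy/first (16): +60 → 80 left.
80 remain; put them into Sorghum first at 15.
Total = 21×80 + 16×60 + 15×80 = 3840.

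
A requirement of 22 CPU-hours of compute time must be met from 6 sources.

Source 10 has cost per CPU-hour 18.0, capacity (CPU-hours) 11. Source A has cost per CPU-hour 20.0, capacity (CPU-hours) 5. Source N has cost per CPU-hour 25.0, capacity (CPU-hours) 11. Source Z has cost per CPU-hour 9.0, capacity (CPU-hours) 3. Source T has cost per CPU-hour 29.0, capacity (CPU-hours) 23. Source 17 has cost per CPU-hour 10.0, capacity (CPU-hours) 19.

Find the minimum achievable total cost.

Use sources in increasing cost order.
Source Z (9.0): use full 3 → 19 CPU-hours to go.
Source 17 (10.0): use full 19 → 0 CPU-hours to go.
Source 10, Source A, Source N, Source T: unused.
Cost = 3×9.0 + 19×10.0 = 217.

217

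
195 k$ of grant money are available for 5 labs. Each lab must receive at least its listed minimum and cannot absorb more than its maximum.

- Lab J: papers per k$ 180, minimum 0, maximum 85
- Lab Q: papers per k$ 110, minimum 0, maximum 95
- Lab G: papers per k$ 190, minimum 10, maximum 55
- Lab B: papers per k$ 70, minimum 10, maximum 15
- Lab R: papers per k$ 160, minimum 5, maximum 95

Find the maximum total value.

Meeting every minimum uses 0+0+10+10+5 = 25 k$, leaving 170.
Rank by papers per k$: Lab G 190 > Lab J 180 > Lab R 160 > Lab Q 110 > Lab B 70.
Lab G takes 45 more to reach its cap of 55 → 125 left.
Lab J takes 85 more to reach its cap of 85 → 40 left.
Lab R has room for 90 more but only 40 remain, so it gets 45.
Total = 180×85 + 190×55 + 70×10 + 160×45 = 33650.

33650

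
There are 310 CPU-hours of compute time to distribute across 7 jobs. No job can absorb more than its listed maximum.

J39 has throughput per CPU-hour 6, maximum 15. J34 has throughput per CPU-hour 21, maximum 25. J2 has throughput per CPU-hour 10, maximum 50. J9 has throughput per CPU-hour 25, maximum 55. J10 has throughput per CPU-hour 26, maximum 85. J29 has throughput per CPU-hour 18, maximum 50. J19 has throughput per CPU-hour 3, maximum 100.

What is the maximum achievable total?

Rank by throughput per CPU-hour: J10 26 > J9 25 > J34 21 > J29 18 > J2 10 > J39 6 > J19 3.
Give J10 85 to hit its cap of 85 → 225 left.
J9: +55 to 55 (cap) → 170 left.
J34 takes 25 to reach its cap of 25 → 145 left.
J29 takes 50 to reach its cap of 50 → 95 left.
J2 takes 50 to reach its cap of 50 → 45 left.
J39 takes 15 to reach its cap of 15 → 30 left.
Only 30 left; J19 takes them to reach 30.
Total = 6×15 + 21×25 + 10×50 + 25×55 + 26×85 + 18×50 + 3×30 = 5690.

5690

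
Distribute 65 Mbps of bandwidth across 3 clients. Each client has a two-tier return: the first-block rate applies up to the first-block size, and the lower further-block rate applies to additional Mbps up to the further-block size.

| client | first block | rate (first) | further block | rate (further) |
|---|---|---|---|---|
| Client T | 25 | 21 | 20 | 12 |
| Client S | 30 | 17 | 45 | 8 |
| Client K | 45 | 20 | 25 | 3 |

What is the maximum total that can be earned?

Treat each block as its own option and order by rate: Client T/T1 21 > Client K/T1 20 > Client S/T1 17 > Client T/T2 12 > Client S/T2 8 > Client K/T2 3.
Client T/T1 (21): +25 ; 40 left.
40 remain; put them into Client K T1 at 20.
Total = 21×25 + 20×40 = 1325.

1325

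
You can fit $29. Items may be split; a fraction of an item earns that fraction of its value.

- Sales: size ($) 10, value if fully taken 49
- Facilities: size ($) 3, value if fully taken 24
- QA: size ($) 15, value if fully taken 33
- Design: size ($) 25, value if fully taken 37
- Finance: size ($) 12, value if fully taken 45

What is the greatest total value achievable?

Best value per unit of size first: Facilities 24/3≈8, Sales 49/10≈4.9, Finance 45/12≈3.75, QA 33/15≈2.2, Design 37/25≈1.48.
All 3 $ of Facilities fit (value 24) ; 26 remain.
Take all of Sales (10 $, value 49) ; 16 $ left.
All 12 $ of Finance fit (value 45) ; 4 remain.
Fill the last 4 $ with part of QA: 4/15 of it earns 8.8.
Total value = 126.8.

126.8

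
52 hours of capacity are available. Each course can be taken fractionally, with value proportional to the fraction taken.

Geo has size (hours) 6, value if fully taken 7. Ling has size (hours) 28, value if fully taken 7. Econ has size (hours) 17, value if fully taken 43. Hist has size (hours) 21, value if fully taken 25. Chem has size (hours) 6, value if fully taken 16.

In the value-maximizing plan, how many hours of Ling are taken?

Rank by value-to-size ratio: Chem 16/6≈2.67, Econ 43/17≈2.53, Hist 25/21≈1.19, Geo 7/6≈1.17, Ling 7/28≈0.25.
Take all of Chem (6 hours, value 16) ; 46 hours left.
Take all of Econ (17 hours, value 43) ; 29 hours left.
Take all of Hist (21 hours, value 25) ; 8 hours left.
Geo: take in full, 6 hours for value 7 ; 2 left.
Fill the last 2 hours with part of Ling: 2/28 of it earns 0.5.

2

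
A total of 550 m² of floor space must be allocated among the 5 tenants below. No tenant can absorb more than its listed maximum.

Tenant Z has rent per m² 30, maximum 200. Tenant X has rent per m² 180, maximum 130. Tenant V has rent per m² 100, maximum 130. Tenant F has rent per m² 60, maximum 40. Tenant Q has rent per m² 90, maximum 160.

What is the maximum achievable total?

55900

Order the tenants by rent per m²: Tenant X 180 > Tenant V 100 > Tenant Q 90 > Tenant F 60 > Tenant Z 30.
Tenant X takes 130 to reach its cap of 130 ; 420 left.
Give Tenant V 130 to hit its cap of 130 ; 290 left.
Give Tenant Q 160 to hit its cap of 160 ; 130 left.
Tenant F: +40 to 40 (cap) ; 90 left.
Only 90 left; Tenant Z takes them to reach 90.
Total = 30×90 + 180×130 + 100×130 + 60×40 + 90×160 = 55900.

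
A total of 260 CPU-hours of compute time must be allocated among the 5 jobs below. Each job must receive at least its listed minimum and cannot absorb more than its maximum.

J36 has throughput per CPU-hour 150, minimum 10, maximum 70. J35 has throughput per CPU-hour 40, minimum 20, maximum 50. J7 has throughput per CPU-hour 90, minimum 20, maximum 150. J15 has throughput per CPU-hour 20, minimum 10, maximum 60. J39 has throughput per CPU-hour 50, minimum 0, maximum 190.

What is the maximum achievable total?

Meeting every minimum uses 10+20+20+10+0 = 60 CPU-hours, leaving 200.
Highest throughput per CPU-hour first: J36 150 > J7 90 > J39 50 > J35 40 > J15 20.
Give J36 60 more to hit its cap of 70 — 140 left.
J7: +130 to 150 (cap) — 10 left.
Only 10 left; J39 takes them to reach 10.
Total = 150×70 + 40×20 + 90×150 + 20×10 + 50×10 = 25500.

25500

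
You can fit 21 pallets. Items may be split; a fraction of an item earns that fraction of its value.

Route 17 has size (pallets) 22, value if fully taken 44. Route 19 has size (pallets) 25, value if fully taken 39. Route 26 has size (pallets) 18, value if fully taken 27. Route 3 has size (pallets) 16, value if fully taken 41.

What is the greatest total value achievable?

51

Rank by value-to-size ratio: Route 3 41/16≈2.56, Route 17 44/22≈2, Route 19 39/25≈1.56, Route 26 27/18≈1.5.
Route 3: take in full, 16 pallets for value 41 ; 5 left.
Only 5 pallets remain; take 5/22 of Route 17 for value 44×5/22 = 10.
Total value = 51.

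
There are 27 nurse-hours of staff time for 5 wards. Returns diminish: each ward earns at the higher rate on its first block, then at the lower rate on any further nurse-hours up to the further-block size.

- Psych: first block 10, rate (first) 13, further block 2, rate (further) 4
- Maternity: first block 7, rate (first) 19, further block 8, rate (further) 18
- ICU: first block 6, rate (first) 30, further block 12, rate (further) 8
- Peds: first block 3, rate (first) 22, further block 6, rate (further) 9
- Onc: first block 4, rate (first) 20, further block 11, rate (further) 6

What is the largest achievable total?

585

Rank every tier by rate: ICU/tier1 30 > Peds/tier1 22 > Onc/tier1 20 > Maternity/tier1 19 > Maternity/tier2 18 > Psych/tier1 13 > Peds/tier2 9 > ICU/tier2 8 > Onc/tier2 6 > Psych/tier2 4.
ICU tier1 at 30: fill all 6 → 21 left.
Peds/tier1 (22): +3 → 18 left.
Onc tier1 at 20: fill all 4 → 14 left.
Fill Maternity tier1 block (7 at 19) → 7 left.
Maternity/tier2: +7 of 8 at 18; pool empty.
Total = 30×6 + 22×3 + 20×4 + 19×7 + 18×7 = 585.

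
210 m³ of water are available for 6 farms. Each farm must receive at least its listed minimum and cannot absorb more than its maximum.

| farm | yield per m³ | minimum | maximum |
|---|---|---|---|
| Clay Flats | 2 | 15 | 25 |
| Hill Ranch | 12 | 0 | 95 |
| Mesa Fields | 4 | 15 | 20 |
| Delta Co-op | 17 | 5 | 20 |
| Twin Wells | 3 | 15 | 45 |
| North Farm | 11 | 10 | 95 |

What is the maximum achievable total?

2165

Meeting every minimum uses 15+0+15+5+15+10 = 60 m³, leaving 150.
Highest yield per m³ first: Delta Co-op 17 > Hill Ranch 12 > North Farm 11 > Mesa Fields 4 > Twin Wells 3 > Clay Flats 2.
Give Delta Co-op 15 more to hit its cap of 20 — 135 left.
Hill Ranch takes 95 more to reach its cap of 95 — 40 left.
North Farm has room for 85 more but only 40 remain, so it gets 50.
Total = 2×15 + 12×95 + 4×15 + 17×20 + 3×15 + 11×50 = 2165.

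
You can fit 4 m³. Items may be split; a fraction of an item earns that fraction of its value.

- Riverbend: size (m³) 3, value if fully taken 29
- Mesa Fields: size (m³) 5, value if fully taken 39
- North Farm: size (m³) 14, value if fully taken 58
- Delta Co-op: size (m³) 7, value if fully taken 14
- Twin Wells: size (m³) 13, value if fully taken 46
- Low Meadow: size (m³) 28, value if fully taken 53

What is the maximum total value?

36.8

Best value per unit of size first: Riverbend 29/3≈9.67, Mesa Fields 39/5≈7.8, North Farm 58/14≈4.14, Twin Wells 46/13≈3.54, Delta Co-op 14/7≈2, Low Meadow 53/28≈1.89.
All 3 m³ of Riverbend fit (value 29) → 1 remain.
1 m³ left: a 1/5 share of Mesa Fields gives 39×1/5 = 7.8.
Total value = 36.8.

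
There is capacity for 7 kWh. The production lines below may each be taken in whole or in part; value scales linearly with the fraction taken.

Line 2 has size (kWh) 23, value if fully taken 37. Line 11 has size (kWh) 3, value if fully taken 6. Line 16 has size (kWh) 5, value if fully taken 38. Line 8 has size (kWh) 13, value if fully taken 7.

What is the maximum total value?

42

Best value per unit of size first: Line 16 38/5≈7.6, Line 11 6/3≈2, Line 2 37/23≈1.61, Line 8 7/13≈0.538.
Line 16: take in full, 5 kWh for value 38 — 2 left.
Fill the last 2 kWh with part of Line 11: 2/3 of it earns 4.
Total value = 42.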